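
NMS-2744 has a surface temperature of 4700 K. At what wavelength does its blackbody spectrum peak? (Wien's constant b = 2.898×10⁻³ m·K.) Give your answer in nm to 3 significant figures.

617 nm

λ_max = b/T = 2.898×10⁻³ / 4700 = 6.17×10^-7 m = 616.6 nm.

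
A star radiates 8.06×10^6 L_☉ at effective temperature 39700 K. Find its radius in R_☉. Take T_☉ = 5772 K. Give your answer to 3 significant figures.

60.0 R_☉

R/R_☉ = √(L/L_☉) / (T/T_☉)² = √(8.06×10^6) / (6.878)²
       = 2839 / 47.31 = 60.01.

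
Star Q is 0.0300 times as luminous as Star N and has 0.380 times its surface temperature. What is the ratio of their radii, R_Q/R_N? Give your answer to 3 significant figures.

1.20

L ∝ R²T⁴ gives R ∝ √L / T², so
R_Q/R_N = √(0.0300) / (0.380)² = 0.1732 / 0.1444 = 1.199.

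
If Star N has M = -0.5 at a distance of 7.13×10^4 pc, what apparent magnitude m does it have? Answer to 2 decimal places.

18.77

m = M + 5 log₁₀(d/10 pc) = -0.5 + 5 log₁₀(7.13×10^4/10)
  = -0.5 + 5 × 3.853 = -0.5 + 19.27 = 18.77.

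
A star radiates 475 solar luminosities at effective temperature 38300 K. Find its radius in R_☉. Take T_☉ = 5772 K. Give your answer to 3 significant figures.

R/R_☉ = √(L/L_☉) / (T/T_☉)² = √(475) / (6.635)²
       = 21.79 / 44.03 = 0.4950.

0.495 R_☉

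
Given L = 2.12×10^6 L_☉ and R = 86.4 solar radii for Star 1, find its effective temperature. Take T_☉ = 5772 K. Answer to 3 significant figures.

T/T_☉ = (L/L_☉)^(1/4) / (R/R_☉)^(1/2)
T = 5772 × (2.12×10^6)^(1/4) / √(86.4) = 5772 × 38.16 / 9.295 = 2.369×10^4 K.

2.37×10^4 K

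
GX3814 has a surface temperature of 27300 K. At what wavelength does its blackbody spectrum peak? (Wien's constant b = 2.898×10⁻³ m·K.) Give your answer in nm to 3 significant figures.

λ_max = b/T = 2.898×10⁻³ / 27300 = 1.06×10^-7 m = 106.2 nm.

106 nm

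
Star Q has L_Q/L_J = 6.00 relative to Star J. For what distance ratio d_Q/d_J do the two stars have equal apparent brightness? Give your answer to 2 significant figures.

2.4

Equal flux requires L_Q/d_Q² = L_J/d_J², so d_Q/d_J = √(L_Q/L_J)
= √(6.00) = 2.449.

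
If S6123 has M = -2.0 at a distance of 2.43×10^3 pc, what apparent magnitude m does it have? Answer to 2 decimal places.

9.93

m = M + 5 log₁₀(d/10 pc) = -2.0 + 5 log₁₀(2.43×10^3/10)
  = -2.0 + 5 × 2.386 = -2.0 + 11.93 = 9.93.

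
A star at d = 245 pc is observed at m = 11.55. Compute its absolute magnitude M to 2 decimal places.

M = m − 5 log₁₀(d/10 pc) = 11.55 − 5 log₁₀(245/10)
  = 11.55 − 5 × 1.389 = 11.55 − 6.95 = 4.60.

4.60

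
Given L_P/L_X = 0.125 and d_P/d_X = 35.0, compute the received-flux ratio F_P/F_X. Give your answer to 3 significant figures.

F = L/(4πd²), so F_P/F_X = (L_P/L_X) / (d_P/d_X)²
= 0.125 / (35.0)² = 0.125 / 1225 = 1.020×10^-4.

1.02×10^-4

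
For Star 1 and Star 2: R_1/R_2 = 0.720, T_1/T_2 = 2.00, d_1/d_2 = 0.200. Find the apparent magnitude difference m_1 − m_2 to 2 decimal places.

-5.79

L_1/L_2 = (0.720)²(2.00)⁴ = 8.294.
F_1/F_2 = (L_1/L_2)/(d_1/d_2)² = 8.294/0.04000 = 207.4.
m_1 − m_2 = −2.5 log₁₀(207.4) = -5.79.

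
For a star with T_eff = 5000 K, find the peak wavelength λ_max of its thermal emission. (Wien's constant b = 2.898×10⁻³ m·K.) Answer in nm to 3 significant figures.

580 nm

λ_max = b/T = 2.898×10⁻³ / 5000 = 5.80×10^-7 m = 579.6 nm.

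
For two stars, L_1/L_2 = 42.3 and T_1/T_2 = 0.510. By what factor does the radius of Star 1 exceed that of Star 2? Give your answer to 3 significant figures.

25.0

L ∝ R²T⁴ gives R ∝ √L / T², so
R_1/R_2 = √(42.3) / (0.510)² = 6.504 / 0.2601 = 25.01.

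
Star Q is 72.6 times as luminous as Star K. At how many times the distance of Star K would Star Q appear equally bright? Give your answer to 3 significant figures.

8.52

Equal flux requires L_Q/d_Q² = L_K/d_K², so d_Q/d_K = √(L_Q/L_K)
= √(72.6) = 8.521.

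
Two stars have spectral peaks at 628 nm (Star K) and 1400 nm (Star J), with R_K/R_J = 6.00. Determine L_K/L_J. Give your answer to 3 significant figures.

Wien's law gives T ∝ 1/λ_max, so T_K/T_J = λ_J/λ_K = 1400/628 = 2.229.
Then L ∝ R²T⁴ gives L_K/L_J = (6.00)² × (2.229)⁴ = 36.00 × 24.70 = 889.2.

889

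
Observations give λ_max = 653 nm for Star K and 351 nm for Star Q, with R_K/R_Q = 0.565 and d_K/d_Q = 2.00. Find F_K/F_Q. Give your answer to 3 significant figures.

Wien's law: T_K/T_Q = λ_Q/λ_K = 351/653 = 0.5375.
L_K/L_Q = (R_K/R_Q)²(T_K/T_Q)⁴ = (0.565)²(0.5375)⁴ = 0.02665.
F_K/F_Q = (L_K/L_Q)/(d_K/d_Q)² = 0.02665/(2.00)² = 0.006662.

0.00666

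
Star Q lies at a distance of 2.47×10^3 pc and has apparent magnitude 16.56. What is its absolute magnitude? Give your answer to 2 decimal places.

4.60

M = m − 5 log₁₀(d/10 pc) = 16.56 − 5 log₁₀(2.47×10^3/10)
  = 16.56 − 5 × 2.393 = 16.56 − 11.96 = 4.60.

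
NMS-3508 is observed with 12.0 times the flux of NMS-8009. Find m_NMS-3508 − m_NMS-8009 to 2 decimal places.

m_NMS-3508 − m_NMS-8009 = −2.5 log₁₀(F_NMS-3508/F_NMS-8009) = −2.5 log₁₀(12.0) = −2.5 × (1.079) = -2.698.

-2.70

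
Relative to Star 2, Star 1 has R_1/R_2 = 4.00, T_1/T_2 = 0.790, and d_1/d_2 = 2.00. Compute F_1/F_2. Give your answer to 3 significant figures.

1.56

L_1/L_2 = (R_1/R_2)²(T_1/T_2)⁴ = (4.00)² × (0.790)⁴ = 6.232.
F_1/F_2 = (L_1/L_2)/(d_1/d_2)² = 6.232 / (2.00)² = 1.558.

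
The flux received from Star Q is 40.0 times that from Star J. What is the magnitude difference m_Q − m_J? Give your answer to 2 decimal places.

m_Q − m_J = −2.5 log₁₀(F_Q/F_J) = −2.5 log₁₀(40.0) = −2.5 × (1.602) = -4.005.

-4.01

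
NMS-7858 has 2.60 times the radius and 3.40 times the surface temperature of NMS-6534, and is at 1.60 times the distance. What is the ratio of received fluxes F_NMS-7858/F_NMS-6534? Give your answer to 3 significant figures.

L_NMS-7858/L_NMS-6534 = (R_NMS-7858/R_NMS-6534)²(T_NMS-7858/T_NMS-6534)⁴ = (2.60)² × (3.40)⁴ = 903.4.
F_NMS-7858/F_NMS-6534 = (L_NMS-7858/L_NMS-6534)/(d_NMS-7858/d_NMS-6534)² = 903.4 / (1.60)² = 352.9.

353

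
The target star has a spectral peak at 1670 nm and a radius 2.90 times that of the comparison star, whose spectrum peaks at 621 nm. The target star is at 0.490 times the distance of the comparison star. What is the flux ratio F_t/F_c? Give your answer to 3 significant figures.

0.670

Wien's law: T_t/T_c = λ_c/λ_t = 621/1670 = 0.3719.
L_t/L_c = (R_t/R_c)²(T_t/T_c)⁴ = (2.90)²(0.3719)⁴ = 0.1608.
F_t/F_c = (L_t/L_c)/(d_t/d_c)² = 0.1608/(0.490)² = 0.6697.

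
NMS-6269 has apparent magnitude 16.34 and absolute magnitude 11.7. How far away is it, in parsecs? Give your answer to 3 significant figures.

m − M = 5 log₁₀(d/10 pc)
16.34 − (11.7) = 4.64 = 5 log₁₀(d/10)
d = 10 × 10^(4.64/5) = 10 × 10^0.928 = 84.72 pc.

84.7 pc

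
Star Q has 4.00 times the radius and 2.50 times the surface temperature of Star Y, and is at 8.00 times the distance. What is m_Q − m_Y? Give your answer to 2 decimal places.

-2.47

L_Q/L_Y = (4.00)²(2.50)⁴ = 625.0.
F_Q/F_Y = (L_Q/L_Y)/(d_Q/d_Y)² = 625.0/64.00 = 9.766.
m_Q − m_Y = −2.5 log₁₀(9.766) = -2.47.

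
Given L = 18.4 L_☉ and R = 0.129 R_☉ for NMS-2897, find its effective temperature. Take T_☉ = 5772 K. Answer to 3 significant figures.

3.33×10^4 K

T/T_☉ = (L/L_☉)^(1/4) / (R/R_☉)^(1/2)
T = 5772 × (18.4)^(1/4) / √(0.129) = 5772 × 2.071 / 0.3592 = 3.328×10^4 K.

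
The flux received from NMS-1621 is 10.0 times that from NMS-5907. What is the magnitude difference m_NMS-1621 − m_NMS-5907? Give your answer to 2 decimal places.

-2.50

m_NMS-1621 − m_NMS-5907 = −2.5 log₁₀(F_NMS-1621/F_NMS-5907) = −2.5 log₁₀(10.0) = −2.5 × (1.000) = -2.500.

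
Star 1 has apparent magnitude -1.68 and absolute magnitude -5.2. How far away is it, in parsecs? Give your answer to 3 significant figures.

m − M = 5 log₁₀(d/10 pc)
-1.68 − (-5.2) = 3.52 = 5 log₁₀(d/10)
d = 10 × 10^(3.52/5) = 10 × 10^0.704 = 50.58 pc.

50.6 pc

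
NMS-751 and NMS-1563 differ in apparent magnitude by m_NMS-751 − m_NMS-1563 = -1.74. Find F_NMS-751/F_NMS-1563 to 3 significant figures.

4.97

F_NMS-751/F_NMS-1563 = 10^(−(m_NMS-751 − m_NMS-1563)/2.5) = 10^(1.74/2.5) = 10^0.696 = 4.966.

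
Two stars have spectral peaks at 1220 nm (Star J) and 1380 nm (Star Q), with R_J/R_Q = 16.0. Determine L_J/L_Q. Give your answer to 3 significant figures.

Wien's law gives T ∝ 1/λ_max, so T_J/T_Q = λ_Q/λ_J = 1380/1220 = 1.131.
Then L ∝ R²T⁴ gives L_J/L_Q = (16.0)² × (1.131)⁴ = 256.0 × 1.637 = 419.1.

419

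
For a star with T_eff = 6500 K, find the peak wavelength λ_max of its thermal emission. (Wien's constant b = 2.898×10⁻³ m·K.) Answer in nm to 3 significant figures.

λ_max = b/T = 2.898×10⁻³ / 6500 = 4.46×10^-7 m = 445.8 nm.

446 nm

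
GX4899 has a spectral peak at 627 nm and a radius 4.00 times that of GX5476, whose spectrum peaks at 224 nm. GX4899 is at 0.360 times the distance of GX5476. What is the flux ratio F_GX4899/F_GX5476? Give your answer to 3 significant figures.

Wien's law: T_GX4899/T_GX5476 = λ_GX5476/λ_GX4899 = 224/627 = 0.3573.
L_GX4899/L_GX5476 = (R_GX4899/R_GX5476)²(T_GX4899/T_GX5476)⁴ = (4.00)²(0.3573)⁴ = 0.2606.
F_GX4899/F_GX5476 = (L_GX4899/L_GX5476)/(d_GX4899/d_GX5476)² = 0.2606/(0.360)² = 2.011.

2.01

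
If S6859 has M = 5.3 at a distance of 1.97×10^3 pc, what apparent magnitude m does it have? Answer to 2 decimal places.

16.77

m = M + 5 log₁₀(d/10 pc) = 5.3 + 5 log₁₀(1.97×10^3/10)
  = 5.3 + 5 × 2.294 = 5.3 + 11.47 = 16.77.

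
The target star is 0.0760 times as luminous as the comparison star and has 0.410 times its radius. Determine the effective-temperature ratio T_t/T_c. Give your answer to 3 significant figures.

L ∝ R²T⁴ gives T ∝ (L/R²)^(1/4), so
T_t/T_c = (0.0760 / 0.410²)^(1/4) = (0.4521)^(1/4) = 0.8200.

0.820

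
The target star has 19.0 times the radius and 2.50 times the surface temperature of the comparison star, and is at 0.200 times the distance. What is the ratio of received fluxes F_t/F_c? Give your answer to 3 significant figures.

3.53×10^5

L_t/L_c = (R_t/R_c)²(T_t/T_c)⁴ = (19.0)² × (2.50)⁴ = 1.410×10^4.
F_t/F_c = (L_t/L_c)/(d_t/d_c)² = 1.410×10^4 / (0.200)² = 3.525×10^5.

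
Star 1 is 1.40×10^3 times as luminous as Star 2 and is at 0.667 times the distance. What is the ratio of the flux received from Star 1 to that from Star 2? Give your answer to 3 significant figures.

F = L/(4πd²), so F_1/F_2 = (L_1/L_2) / (d_1/d_2)²
= 1.40×10^3 / (0.667)² = 1.40×10^3 / 0.4449 = 3147.

3.15×10^3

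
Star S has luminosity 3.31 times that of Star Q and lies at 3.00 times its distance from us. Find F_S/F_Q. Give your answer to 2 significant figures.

0.37

F = L/(4πd²), so F_S/F_Q = (L_S/L_Q) / (d_S/d_Q)²
= 3.31 / (3.00)² = 3.31 / 9.000 = 0.3678.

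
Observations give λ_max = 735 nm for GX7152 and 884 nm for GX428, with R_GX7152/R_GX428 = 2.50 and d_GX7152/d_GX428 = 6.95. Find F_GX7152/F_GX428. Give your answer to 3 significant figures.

0.271

Wien's law: T_GX7152/T_GX428 = λ_GX428/λ_GX7152 = 884/735 = 1.203.
L_GX7152/L_GX428 = (R_GX7152/R_GX428)²(T_GX7152/T_GX428)⁴ = (2.50)²(1.203)⁴ = 13.08.
F_GX7152/F_GX428 = (L_GX7152/L_GX428)/(d_GX7152/d_GX428)² = 13.08/(6.95)² = 0.2708.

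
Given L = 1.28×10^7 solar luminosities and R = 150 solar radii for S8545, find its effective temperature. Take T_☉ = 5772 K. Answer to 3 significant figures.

T/T_☉ = (L/L_☉)^(1/4) / (R/R_☉)^(1/2)
T = 5772 × (1.28×10^7)^(1/4) / √(150) = 5772 × 59.81 / 12.25 = 2.819×10^4 K.

2.82×10^4 K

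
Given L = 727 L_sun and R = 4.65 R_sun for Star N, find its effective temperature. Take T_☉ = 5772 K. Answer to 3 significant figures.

1.39×10^4 K

T/T_☉ = (L/L_☉)^(1/4) / (R/R_☉)^(1/2)
T = 5772 × (727)^(1/4) / √(4.65) = 5772 × 5.193 / 2.156 = 1.390×10^4 K.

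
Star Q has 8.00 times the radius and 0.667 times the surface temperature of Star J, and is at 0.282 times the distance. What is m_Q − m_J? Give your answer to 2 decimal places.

-5.51

L_Q/L_J = (8.00)²(0.667)⁴ = 12.67.
F_Q/F_J = (L_Q/L_J)/(d_Q/d_J)² = 12.67/0.07952 = 159.3.
m_Q − m_J = −2.5 log₁₀(159.3) = -5.51.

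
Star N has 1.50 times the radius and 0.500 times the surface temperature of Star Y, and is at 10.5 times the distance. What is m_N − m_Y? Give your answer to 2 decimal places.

L_N/L_Y = (1.50)²(0.500)⁴ = 0.1406.
F_N/F_Y = (L_N/L_Y)/(d_N/d_Y)² = 0.1406/110.2 = 0.001276.
m_N − m_Y = −2.5 log₁₀(0.001276) = 7.24.

7.24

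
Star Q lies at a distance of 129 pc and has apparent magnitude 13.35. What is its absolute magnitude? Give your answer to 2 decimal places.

M = m − 5 log₁₀(d/10 pc) = 13.35 − 5 log₁₀(129/10)
  = 13.35 − 5 × 1.111 = 13.35 − 5.55 = 7.80.

7.80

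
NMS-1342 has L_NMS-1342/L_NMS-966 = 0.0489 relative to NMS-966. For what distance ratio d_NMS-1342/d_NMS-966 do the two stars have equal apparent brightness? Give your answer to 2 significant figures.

Equal flux requires L_NMS-1342/d_NMS-1342² = L_NMS-966/d_NMS-966², so d_NMS-1342/d_NMS-966 = √(L_NMS-1342/L_NMS-966)
= √(0.0489) = 0.2211.

0.22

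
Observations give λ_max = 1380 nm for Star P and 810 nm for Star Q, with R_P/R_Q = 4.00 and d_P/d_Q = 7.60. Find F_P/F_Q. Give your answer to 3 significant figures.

0.0329

Wien's law: T_P/T_Q = λ_Q/λ_P = 810/1380 = 0.5870.
L_P/L_Q = (R_P/R_Q)²(T_P/T_Q)⁴ = (4.00)²(0.5870)⁴ = 1.899.
F_P/F_Q = (L_P/L_Q)/(d_P/d_Q)² = 1.899/(7.60)² = 0.03288.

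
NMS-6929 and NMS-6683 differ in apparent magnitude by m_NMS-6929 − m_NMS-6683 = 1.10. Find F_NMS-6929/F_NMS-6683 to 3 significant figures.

0.363

F_NMS-6929/F_NMS-6683 = 10^(−(m_NMS-6929 − m_NMS-6683)/2.5) = 10^(-1.10/2.5) = 10^-0.440 = 0.3631.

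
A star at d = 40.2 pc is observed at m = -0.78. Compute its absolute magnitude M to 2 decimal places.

-3.80

M = m − 5 log₁₀(d/10 pc) = -0.78 − 5 log₁₀(40.2/10)
  = -0.78 − 5 × 0.604 = -0.78 − 3.02 = -3.80.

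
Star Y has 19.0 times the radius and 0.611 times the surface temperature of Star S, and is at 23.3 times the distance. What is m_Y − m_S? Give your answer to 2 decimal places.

2.58

L_Y/L_S = (19.0)²(0.611)⁴ = 50.31.
F_Y/F_S = (L_Y/L_S)/(d_Y/d_S)² = 50.31/542.9 = 0.09267.
m_Y − m_S = −2.5 log₁₀(0.09267) = 2.58.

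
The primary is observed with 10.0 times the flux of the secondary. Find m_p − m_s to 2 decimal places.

-2.50

m_p − m_s = −2.5 log₁₀(F_p/F_s) = −2.5 log₁₀(10.0) = −2.5 × (1.000) = -2.500.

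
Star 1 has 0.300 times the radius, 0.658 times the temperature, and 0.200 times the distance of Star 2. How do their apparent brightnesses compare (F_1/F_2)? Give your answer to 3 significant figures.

L_1/L_2 = (R_1/R_2)²(T_1/T_2)⁴ = (0.300)² × (0.658)⁴ = 0.01687.
F_1/F_2 = (L_1/L_2)/(d_1/d_2)² = 0.01687 / (0.200)² = 0.4218.

0.422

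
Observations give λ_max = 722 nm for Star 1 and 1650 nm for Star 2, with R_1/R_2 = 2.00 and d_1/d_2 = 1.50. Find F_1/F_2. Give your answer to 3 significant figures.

48.5

Wien's law: T_1/T_2 = λ_2/λ_1 = 1650/722 = 2.285.
L_1/L_2 = (R_1/R_2)²(T_1/T_2)⁴ = (2.00)²(2.285)⁴ = 109.1.
F_1/F_2 = (L_1/L_2)/(d_1/d_2)² = 109.1/(1.50)² = 48.49.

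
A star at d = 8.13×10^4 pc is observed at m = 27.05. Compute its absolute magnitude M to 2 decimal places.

7.50

M = m − 5 log₁₀(d/10 pc) = 27.05 − 5 log₁₀(8.13×10^4/10)
  = 27.05 − 5 × 3.910 = 27.05 − 19.55 = 7.50.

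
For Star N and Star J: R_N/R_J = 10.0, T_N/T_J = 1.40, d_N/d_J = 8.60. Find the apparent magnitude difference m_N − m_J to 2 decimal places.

-1.79

L_N/L_J = (10.0)²(1.40)⁴ = 384.2.
F_N/F_J = (L_N/L_J)/(d_N/d_J)² = 384.2/73.96 = 5.194.
m_N − m_J = −2.5 log₁₀(5.194) = -1.79.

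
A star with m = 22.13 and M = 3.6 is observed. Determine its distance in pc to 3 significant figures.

5.08×10^4 pc

m − M = 5 log₁₀(d/10 pc)
22.13 − (3.6) = 18.53 = 5 log₁₀(d/10)
d = 10 × 10^(18.53/5) = 10 × 10^3.706 = 5.082×10^4 pc.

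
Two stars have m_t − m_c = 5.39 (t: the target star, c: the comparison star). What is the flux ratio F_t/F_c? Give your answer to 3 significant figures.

0.00698

F_t/F_c = 10^(−(m_t − m_c)/2.5) = 10^(-5.39/2.5) = 10^-2.156 = 0.006982.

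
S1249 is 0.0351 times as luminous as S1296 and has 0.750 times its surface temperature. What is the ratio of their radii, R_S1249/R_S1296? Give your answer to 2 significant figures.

L ∝ R²T⁴ gives R ∝ √L / T², so
R_S1249/R_S1296 = √(0.0351) / (0.750)² = 0.1873 / 0.5625 = 0.3331.

0.33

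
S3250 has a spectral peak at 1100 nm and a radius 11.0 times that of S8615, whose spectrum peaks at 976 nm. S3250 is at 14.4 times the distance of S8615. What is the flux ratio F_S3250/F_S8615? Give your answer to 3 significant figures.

Wien's law: T_S3250/T_S8615 = λ_S8615/λ_S3250 = 976/1100 = 0.8873.
L_S3250/L_S8615 = (R_S3250/R_S8615)²(T_S3250/T_S8615)⁴ = (11.0)²(0.8873)⁴ = 74.99.
F_S3250/F_S8615 = (L_S3250/L_S8615)/(d_S3250/d_S8615)² = 74.99/(14.4)² = 0.3617.

0.362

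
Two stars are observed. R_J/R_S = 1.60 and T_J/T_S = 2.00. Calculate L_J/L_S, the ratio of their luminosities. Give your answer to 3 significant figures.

From the Stefan–Boltzmann law, L ∝ R²T⁴, so
L_J/L_S = (R_J/R_S)² (T_J/T_S)⁴ = (1.60)² × (2.00)⁴ = 2.560 × 16.00 = 40.96.

41.0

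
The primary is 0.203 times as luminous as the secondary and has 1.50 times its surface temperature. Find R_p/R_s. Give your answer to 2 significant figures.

0.20

L ∝ R²T⁴ gives R ∝ √L / T², so
R_p/R_s = √(0.203) / (1.50)² = 0.4506 / 2.250 = 0.2002.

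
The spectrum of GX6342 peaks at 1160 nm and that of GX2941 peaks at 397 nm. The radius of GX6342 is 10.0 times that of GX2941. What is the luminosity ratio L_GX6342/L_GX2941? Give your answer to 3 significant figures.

Wien's law gives T ∝ 1/λ_max, so T_GX6342/T_GX2941 = λ_GX2941/λ_GX6342 = 397/1160 = 0.3422.
Then L ∝ R²T⁴ gives L_GX6342/L_GX2941 = (10.0)² × (0.3422)⁴ = 100.0 × 0.01372 = 1.372.

1.37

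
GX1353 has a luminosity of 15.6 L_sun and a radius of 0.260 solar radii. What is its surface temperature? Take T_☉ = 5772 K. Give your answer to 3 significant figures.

2.25×10^4 K

T/T_☉ = (L/L_☉)^(1/4) / (R/R_☉)^(1/2)
T = 5772 × (15.6)^(1/4) / √(0.260) = 5772 × 1.987 / 0.5099 = 2.250×10^4 K.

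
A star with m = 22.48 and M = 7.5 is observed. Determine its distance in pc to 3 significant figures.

9.91×10^3 pc

m − M = 5 log₁₀(d/10 pc)
22.48 − (7.5) = 14.98 = 5 log₁₀(d/10)
d = 10 × 10^(14.98/5) = 10 × 10^2.996 = 9908 pc.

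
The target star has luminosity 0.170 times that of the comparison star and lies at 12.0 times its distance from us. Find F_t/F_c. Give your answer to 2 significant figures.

0.0012

F = L/(4πd²), so F_t/F_c = (L_t/L_c) / (d_t/d_c)²
= 0.170 / (12.0)² = 0.170 / 144.0 = 0.001181.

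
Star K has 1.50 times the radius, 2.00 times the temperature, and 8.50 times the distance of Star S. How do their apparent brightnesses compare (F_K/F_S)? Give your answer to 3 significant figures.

0.498

L_K/L_S = (R_K/R_S)²(T_K/T_S)⁴ = (1.50)² × (2.00)⁴ = 36.00.
F_K/F_S = (L_K/L_S)/(d_K/d_S)² = 36.00 / (8.50)² = 0.4983.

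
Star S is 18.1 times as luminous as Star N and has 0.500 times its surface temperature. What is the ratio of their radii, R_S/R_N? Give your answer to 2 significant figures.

L ∝ R²T⁴ gives R ∝ √L / T², so
R_S/R_N = √(18.1) / (0.500)² = 4.254 / 0.2500 = 17.02.

17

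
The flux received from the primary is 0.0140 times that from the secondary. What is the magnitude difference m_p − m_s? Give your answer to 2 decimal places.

4.63

m_p − m_s = −2.5 log₁₀(F_p/F_s) = −2.5 log₁₀(0.0140) = −2.5 × (-1.854) = 4.635.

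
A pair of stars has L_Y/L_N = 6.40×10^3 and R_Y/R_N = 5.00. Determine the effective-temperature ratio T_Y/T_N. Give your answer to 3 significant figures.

L ∝ R²T⁴ gives T ∝ (L/R²)^(1/4), so
T_Y/T_N = (6.40×10^3 / 5.00²)^(1/4) = (256.0)^(1/4) = 4.000.

4.00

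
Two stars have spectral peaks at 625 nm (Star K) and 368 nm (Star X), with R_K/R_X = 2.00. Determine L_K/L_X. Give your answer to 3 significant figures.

Wien's law gives T ∝ 1/λ_max, so T_K/T_X = λ_X/λ_K = 368/625 = 0.5888.
Then L ∝ R²T⁴ gives L_K/L_X = (2.00)² × (0.5888)⁴ = 4.000 × 0.1202 = 0.4808.

0.481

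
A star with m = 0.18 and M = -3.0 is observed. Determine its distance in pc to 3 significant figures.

m − M = 5 log₁₀(d/10 pc)
0.18 − (-3.0) = 3.18 = 5 log₁₀(d/10)
d = 10 × 10^(3.18/5) = 10 × 10^0.636 = 43.25 pc.

43.3 pc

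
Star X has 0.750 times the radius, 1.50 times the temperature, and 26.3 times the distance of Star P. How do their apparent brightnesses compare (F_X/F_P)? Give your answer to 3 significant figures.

L_X/L_P = (R_X/R_P)²(T_X/T_P)⁴ = (0.750)² × (1.50)⁴ = 2.848.
F_X/F_P = (L_X/L_P)/(d_X/d_P)² = 2.848 / (26.3)² = 0.004117.

0.00412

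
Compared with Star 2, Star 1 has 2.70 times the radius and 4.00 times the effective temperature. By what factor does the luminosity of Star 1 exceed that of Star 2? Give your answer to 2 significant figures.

From the Stefan–Boltzmann law, L ∝ R²T⁴, so
L_1/L_2 = (R_1/R_2)² (T_1/T_2)⁴ = (2.70)² × (4.00)⁴ = 7.290 × 256.0 = 1866.

1.9×10^3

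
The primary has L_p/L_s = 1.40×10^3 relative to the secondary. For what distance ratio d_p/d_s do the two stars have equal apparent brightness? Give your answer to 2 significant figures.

Equal flux requires L_p/d_p² = L_s/d_s², so d_p/d_s = √(L_p/L_s)
= √(1.40×10^3) = 37.42.

37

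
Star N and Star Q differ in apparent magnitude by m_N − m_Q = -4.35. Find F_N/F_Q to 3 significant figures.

F_N/F_Q = 10^(−(m_N − m_Q)/2.5) = 10^(4.35/2.5) = 10^1.740 = 54.95.

55.0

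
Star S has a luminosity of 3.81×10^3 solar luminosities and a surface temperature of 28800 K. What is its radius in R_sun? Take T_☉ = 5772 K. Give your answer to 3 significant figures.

R/R_☉ = √(L/L_☉) / (T/T_☉)² = √(3.81×10^3) / (4.990)²
       = 61.73 / 24.90 = 2.479.

2.48 R_sun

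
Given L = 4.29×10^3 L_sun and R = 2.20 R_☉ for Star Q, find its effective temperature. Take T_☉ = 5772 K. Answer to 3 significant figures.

T/T_☉ = (L/L_☉)^(1/4) / (R/R_☉)^(1/2)
T = 5772 × (4.29×10^3)^(1/4) / √(2.20) = 5772 × 8.093 / 1.483 = 3.149×10^4 K.

3.15×10^4 K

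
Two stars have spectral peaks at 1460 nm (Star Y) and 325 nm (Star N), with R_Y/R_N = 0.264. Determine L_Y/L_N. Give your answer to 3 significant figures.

1.71×10^-4

Wien's law gives T ∝ 1/λ_max, so T_Y/T_N = λ_N/λ_Y = 325/1460 = 0.2226.
Then L ∝ R²T⁴ gives L_Y/L_N = (0.264)² × (0.2226)⁴ = 0.06970 × 0.002455 = 1.711×10^-4.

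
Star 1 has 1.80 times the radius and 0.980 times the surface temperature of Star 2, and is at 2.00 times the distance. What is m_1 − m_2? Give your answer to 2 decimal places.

0.32

L_1/L_2 = (1.80)²(0.980)⁴ = 2.988.
F_1/F_2 = (L_1/L_2)/(d_1/d_2)² = 2.988/4.000 = 0.7471.
m_1 − m_2 = −2.5 log₁₀(0.7471) = 0.32.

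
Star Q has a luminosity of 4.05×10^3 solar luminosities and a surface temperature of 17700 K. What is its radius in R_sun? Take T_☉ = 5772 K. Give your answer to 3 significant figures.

6.77 R_sun

R/R_☉ = √(L/L_☉) / (T/T_☉)² = √(4.05×10^3) / (3.067)²
       = 63.64 / 9.404 = 6.768.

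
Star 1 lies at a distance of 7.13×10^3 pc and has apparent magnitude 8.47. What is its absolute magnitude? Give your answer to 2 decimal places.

M = m − 5 log₁₀(d/10 pc) = 8.47 − 5 log₁₀(7.13×10^3/10)
  = 8.47 − 5 × 2.853 = 8.47 − 14.27 = -5.80.

-5.80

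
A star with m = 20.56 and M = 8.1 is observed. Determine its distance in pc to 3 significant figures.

3.10×10^3 pc

m − M = 5 log₁₀(d/10 pc)
20.56 − (8.1) = 12.46 = 5 log₁₀(d/10)
d = 10 × 10^(12.46/5) = 10 × 10^2.492 = 3105 pc.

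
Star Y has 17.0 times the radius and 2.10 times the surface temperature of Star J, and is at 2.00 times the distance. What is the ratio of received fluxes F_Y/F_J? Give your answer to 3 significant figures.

1.41×10^3

L_Y/L_J = (R_Y/R_J)²(T_Y/T_J)⁴ = (17.0)² × (2.10)⁴ = 5621.
F_Y/F_J = (L_Y/L_J)/(d_Y/d_J)² = 5621 / (2.00)² = 1405.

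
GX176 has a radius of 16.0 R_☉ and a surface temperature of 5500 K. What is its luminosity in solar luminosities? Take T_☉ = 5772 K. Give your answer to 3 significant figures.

211 solar luminosities

L/L_☉ = (R/R_☉)² (T/T_☉)⁴ = (16.0)² × (5500/5772)⁴
       = 256.0 × (0.9529)⁴ = 256.0 × 0.8244 = 211.1.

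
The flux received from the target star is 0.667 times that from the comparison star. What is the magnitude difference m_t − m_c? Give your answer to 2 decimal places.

m_t − m_c = −2.5 log₁₀(F_t/F_c) = −2.5 log₁₀(0.667) = −2.5 × (-0.176) = 0.440.

0.44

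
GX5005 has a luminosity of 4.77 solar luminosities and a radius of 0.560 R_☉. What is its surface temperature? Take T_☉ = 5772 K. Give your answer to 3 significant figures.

1.14×10^4 K

T/T_☉ = (L/L_☉)^(1/4) / (R/R_☉)^(1/2)
T = 5772 × (4.77)^(1/4) / √(0.560) = 5772 × 1.478 / 0.7483 = 1.140×10^4 K.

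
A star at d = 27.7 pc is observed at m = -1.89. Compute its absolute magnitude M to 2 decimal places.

M = m − 5 log₁₀(d/10 pc) = -1.89 − 5 log₁₀(27.7/10)
  = -1.89 − 5 × 0.442 = -1.89 − 2.21 = -4.10.

-4.10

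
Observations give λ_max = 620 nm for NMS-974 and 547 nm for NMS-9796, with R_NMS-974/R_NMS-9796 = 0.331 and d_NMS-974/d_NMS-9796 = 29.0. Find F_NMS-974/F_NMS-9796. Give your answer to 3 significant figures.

Wien's law: T_NMS-974/T_NMS-9796 = λ_NMS-9796/λ_NMS-974 = 547/620 = 0.8823.
L_NMS-974/L_NMS-9796 = (R_NMS-974/R_NMS-9796)²(T_NMS-974/T_NMS-9796)⁴ = (0.331)²(0.8823)⁴ = 0.06638.
F_NMS-974/F_NMS-9796 = (L_NMS-974/L_NMS-9796)/(d_NMS-974/d_NMS-9796)² = 0.06638/(29.0)² = 7.893×10^-5.

7.89×10^-5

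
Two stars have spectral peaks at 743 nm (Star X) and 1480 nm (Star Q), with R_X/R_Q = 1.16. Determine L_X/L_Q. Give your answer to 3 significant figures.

21.2

Wien's law gives T ∝ 1/λ_max, so T_X/T_Q = λ_Q/λ_X = 1480/743 = 1.992.
Then L ∝ R²T⁴ gives L_X/L_Q = (1.16)² × (1.992)⁴ = 1.346 × 15.74 = 21.18.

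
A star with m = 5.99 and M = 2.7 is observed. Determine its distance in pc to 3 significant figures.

m − M = 5 log₁₀(d/10 pc)
5.99 − (2.7) = 3.29 = 5 log₁₀(d/10)
d = 10 × 10^(3.29/5) = 10 × 10^0.658 = 45.50 pc.

45.5 pc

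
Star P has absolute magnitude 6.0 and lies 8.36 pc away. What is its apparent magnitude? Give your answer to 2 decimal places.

5.61

m = M + 5 log₁₀(d/10 pc) = 6.0 + 5 log₁₀(8.36/10)
  = 6.0 + 5 × -0.078 = 6.0 + -0.39 = 5.61.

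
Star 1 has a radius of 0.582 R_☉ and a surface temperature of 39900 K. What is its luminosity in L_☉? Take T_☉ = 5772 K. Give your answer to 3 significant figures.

773 L_☉

L/L_☉ = (R/R_☉)² (T/T_☉)⁴ = (0.582)² × (39900/5772)⁴
       = 0.3387 × (6.913)⁴ = 0.3387 × 2283 = 773.5.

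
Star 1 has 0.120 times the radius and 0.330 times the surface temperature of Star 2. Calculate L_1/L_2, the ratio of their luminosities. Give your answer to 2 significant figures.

1.7×10^-4

From the Stefan–Boltzmann law, L ∝ R²T⁴, so
L_1/L_2 = (R_1/R_2)² (T_1/T_2)⁴ = (0.120)² × (0.330)⁴ = 0.01440 × 0.01186 = 1.708×10^-4.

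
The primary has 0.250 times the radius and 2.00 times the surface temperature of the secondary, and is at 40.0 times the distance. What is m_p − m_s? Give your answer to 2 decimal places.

L_p/L_s = (0.250)²(2.00)⁴ = 1.000.
F_p/F_s = (L_p/L_s)/(d_p/d_s)² = 1.000/1600 = 6.250×10^-4.
m_p − m_s = −2.5 log₁₀(6.250×10^-4) = 8.01.

8.01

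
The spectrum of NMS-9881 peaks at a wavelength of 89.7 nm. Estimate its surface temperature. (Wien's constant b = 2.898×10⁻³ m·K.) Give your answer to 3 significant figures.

T = b/λ_max = 2.898×10⁻³ / (89.7×10⁻⁹) = 3.231×10^4 K.

3.23×10^4 K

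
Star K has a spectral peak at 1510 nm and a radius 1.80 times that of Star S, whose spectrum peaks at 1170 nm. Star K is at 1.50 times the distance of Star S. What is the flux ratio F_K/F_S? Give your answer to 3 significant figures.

0.519

Wien's law: T_K/T_S = λ_S/λ_K = 1170/1510 = 0.7748.
L_K/L_S = (R_K/R_S)²(T_K/T_S)⁴ = (1.80)²(0.7748)⁴ = 1.168.
F_K/F_S = (L_K/L_S)/(d_K/d_S)² = 1.168/(1.50)² = 0.5190.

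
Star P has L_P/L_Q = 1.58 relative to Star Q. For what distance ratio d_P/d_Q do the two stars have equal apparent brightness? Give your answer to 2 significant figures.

Equal flux requires L_P/d_P² = L_Q/d_Q², so d_P/d_Q = √(L_P/L_Q)
= √(1.58) = 1.257.

1.3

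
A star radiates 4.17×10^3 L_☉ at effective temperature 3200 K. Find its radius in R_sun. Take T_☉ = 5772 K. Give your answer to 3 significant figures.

210 R_sun

R/R_☉ = √(L/L_☉) / (T/T_☉)² = √(4.17×10^3) / (0.5544)²
       = 64.58 / 0.3074 = 210.1.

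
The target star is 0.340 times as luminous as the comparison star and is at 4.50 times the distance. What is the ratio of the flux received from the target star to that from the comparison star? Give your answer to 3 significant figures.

0.0168

F = L/(4πd²), so F_t/F_c = (L_t/L_c) / (d_t/d_c)²
= 0.340 / (4.50)² = 0.340 / 20.25 = 0.01679.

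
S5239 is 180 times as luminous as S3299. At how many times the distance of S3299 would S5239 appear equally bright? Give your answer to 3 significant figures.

13.4

Equal flux requires L_S5239/d_S5239² = L_S3299/d_S3299², so d_S5239/d_S3299 = √(L_S5239/L_S3299)
= √(180) = 13.42.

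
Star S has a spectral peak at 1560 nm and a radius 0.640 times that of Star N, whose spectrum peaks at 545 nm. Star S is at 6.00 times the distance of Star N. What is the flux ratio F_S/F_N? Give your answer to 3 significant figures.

Wien's law: T_S/T_N = λ_N/λ_S = 545/1560 = 0.3494.
L_S/L_N = (R_S/R_N)²(T_S/T_N)⁴ = (0.640)²(0.3494)⁴ = 0.006102.
F_S/F_N = (L_S/L_N)/(d_S/d_N)² = 0.006102/(6.00)² = 1.695×10^-4.

1.69×10^-4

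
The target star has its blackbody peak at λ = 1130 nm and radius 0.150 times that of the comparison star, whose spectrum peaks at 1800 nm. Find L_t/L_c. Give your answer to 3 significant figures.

Wien's law gives T ∝ 1/λ_max, so T_t/T_c = λ_c/λ_t = 1800/1130 = 1.593.
Then L ∝ R²T⁴ gives L_t/L_c = (0.150)² × (1.593)⁴ = 0.02250 × 6.438 = 0.1449.

0.145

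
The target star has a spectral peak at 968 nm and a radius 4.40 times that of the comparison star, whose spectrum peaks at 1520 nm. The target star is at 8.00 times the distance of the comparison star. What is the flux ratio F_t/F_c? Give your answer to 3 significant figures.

Wien's law: T_t/T_c = λ_c/λ_t = 1520/968 = 1.570.
L_t/L_c = (R_t/R_c)²(T_t/T_c)⁴ = (4.40)²(1.570)⁴ = 117.7.
F_t/F_c = (L_t/L_c)/(d_t/d_c)² = 117.7/(8.00)² = 1.839.

1.84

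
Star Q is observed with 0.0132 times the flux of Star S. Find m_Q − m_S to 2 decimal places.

4.70

m_Q − m_S = −2.5 log₁₀(F_Q/F_S) = −2.5 log₁₀(0.0132) = −2.5 × (-1.879) = 4.699.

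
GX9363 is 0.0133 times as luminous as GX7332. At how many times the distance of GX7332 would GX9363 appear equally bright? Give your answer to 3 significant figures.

Equal flux requires L_GX9363/d_GX9363² = L_GX7332/d_GX7332², so d_GX9363/d_GX7332 = √(L_GX9363/L_GX7332)
= √(0.0133) = 0.1153.

0.115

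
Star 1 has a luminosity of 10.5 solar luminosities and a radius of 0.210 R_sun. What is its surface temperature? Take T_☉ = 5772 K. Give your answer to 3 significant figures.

T/T_☉ = (L/L_☉)^(1/4) / (R/R_☉)^(1/2)
T = 5772 × (10.5)^(1/4) / √(0.210) = 5772 × 1.800 / 0.4583 = 2.267×10^4 K.

2.27×10^4 K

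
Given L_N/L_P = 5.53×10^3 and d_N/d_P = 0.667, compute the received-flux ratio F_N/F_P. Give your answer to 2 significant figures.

F = L/(4πd²), so F_N/F_P = (L_N/L_P) / (d_N/d_P)²
= 5.53×10^3 / (0.667)² = 5.53×10^3 / 0.4449 = 1.243×10^4.

1.2×10^4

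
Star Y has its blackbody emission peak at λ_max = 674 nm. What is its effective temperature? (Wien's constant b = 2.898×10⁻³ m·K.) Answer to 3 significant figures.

T = b/λ_max = 2.898×10⁻³ / (674×10⁻⁹) = 4300 K.

4.30×10^3 K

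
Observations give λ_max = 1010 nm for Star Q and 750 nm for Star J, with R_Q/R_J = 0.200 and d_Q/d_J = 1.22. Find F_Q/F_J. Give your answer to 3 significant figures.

0.00817

Wien's law: T_Q/T_J = λ_J/λ_Q = 750/1010 = 0.7426.
L_Q/L_J = (R_Q/R_J)²(T_Q/T_J)⁴ = (0.200)²(0.7426)⁴ = 0.01216.
F_Q/F_J = (L_Q/L_J)/(d_Q/d_J)² = 0.01216/(1.22)² = 0.008171.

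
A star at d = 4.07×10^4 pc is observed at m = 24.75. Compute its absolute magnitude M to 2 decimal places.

6.70

M = m − 5 log₁₀(d/10 pc) = 24.75 − 5 log₁₀(4.07×10^4/10)
  = 24.75 − 5 × 3.610 = 24.75 − 18.05 = 6.70.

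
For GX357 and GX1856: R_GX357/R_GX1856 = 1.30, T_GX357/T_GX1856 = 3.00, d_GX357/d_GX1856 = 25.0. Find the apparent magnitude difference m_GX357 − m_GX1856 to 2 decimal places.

1.65

L_GX357/L_GX1856 = (1.30)²(3.00)⁴ = 136.9.
F_GX357/F_GX1856 = (L_GX357/L_GX1856)/(d_GX357/d_GX1856)² = 136.9/625.0 = 0.2190.
m_GX357 − m_GX1856 = −2.5 log₁₀(0.2190) = 1.65.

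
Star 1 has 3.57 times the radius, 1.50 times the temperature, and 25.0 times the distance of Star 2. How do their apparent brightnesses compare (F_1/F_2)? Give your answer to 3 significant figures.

0.103

L_1/L_2 = (R_1/R_2)²(T_1/T_2)⁴ = (3.57)² × (1.50)⁴ = 64.52.
F_1/F_2 = (L_1/L_2)/(d_1/d_2)² = 64.52 / (25.0)² = 0.1032.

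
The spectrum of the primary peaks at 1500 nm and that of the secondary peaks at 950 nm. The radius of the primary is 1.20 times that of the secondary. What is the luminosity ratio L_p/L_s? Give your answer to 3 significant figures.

Wien's law gives T ∝ 1/λ_max, so T_p/T_s = λ_s/λ_p = 950/1500 = 0.6333.
Then L ∝ R²T⁴ gives L_p/L_s = (1.20)² × (0.6333)⁴ = 1.440 × 0.1609 = 0.2317.

0.232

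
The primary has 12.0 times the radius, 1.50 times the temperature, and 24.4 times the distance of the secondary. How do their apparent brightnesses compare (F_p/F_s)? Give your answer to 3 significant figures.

L_p/L_s = (R_p/R_s)²(T_p/T_s)⁴ = (12.0)² × (1.50)⁴ = 729.0.
F_p/F_s = (L_p/L_s)/(d_p/d_s)² = 729.0 / (24.4)² = 1.224.

1.22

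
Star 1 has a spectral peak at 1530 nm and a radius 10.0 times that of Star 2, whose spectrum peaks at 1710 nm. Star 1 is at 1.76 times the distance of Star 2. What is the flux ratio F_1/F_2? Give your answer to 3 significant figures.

50.4

Wien's law: T_1/T_2 = λ_2/λ_1 = 1710/1530 = 1.118.
L_1/L_2 = (R_1/R_2)²(T_1/T_2)⁴ = (10.0)²(1.118)⁴ = 156.0.
F_1/F_2 = (L_1/L_2)/(d_1/d_2)² = 156.0/(1.76)² = 50.37.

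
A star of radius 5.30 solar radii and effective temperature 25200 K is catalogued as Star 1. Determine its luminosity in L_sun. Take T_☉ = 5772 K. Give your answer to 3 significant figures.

1.02×10^4 L_sun

L/L_☉ = (R/R_☉)² (T/T_☉)⁴ = (5.30)² × (25200/5772)⁴
       = 28.09 × (4.366)⁴ = 28.09 × 363.3 = 1.021×10^4.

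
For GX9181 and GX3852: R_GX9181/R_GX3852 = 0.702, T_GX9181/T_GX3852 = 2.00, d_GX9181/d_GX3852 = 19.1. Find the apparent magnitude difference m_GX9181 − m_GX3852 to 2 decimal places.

4.16

L_GX9181/L_GX3852 = (0.702)²(2.00)⁴ = 7.885.
F_GX9181/F_GX3852 = (L_GX9181/L_GX3852)/(d_GX9181/d_GX3852)² = 7.885/364.8 = 0.02161.
m_GX9181 − m_GX3852 = −2.5 log₁₀(0.02161) = 4.16.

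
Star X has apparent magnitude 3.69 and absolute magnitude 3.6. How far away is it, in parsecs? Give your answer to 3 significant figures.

m − M = 5 log₁₀(d/10 pc)
3.69 − (3.6) = 0.09 = 5 log₁₀(d/10)
d = 10 × 10^(0.09/5) = 10 × 10^0.018 = 10.42 pc.

10.4 pc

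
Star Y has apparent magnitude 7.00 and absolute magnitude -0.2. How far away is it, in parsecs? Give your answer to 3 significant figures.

m − M = 5 log₁₀(d/10 pc)
7.00 − (-0.2) = 7.20 = 5 log₁₀(d/10)
d = 10 × 10^(7.20/5) = 10 × 10^1.440 = 275.4 pc.

275 pc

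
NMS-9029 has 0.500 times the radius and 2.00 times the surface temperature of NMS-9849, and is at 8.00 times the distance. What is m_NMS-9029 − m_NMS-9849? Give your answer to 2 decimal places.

3.01

L_NMS-9029/L_NMS-9849 = (0.500)²(2.00)⁴ = 4.000.
F_NMS-9029/F_NMS-9849 = (L_NMS-9029/L_NMS-9849)/(d_NMS-9029/d_NMS-9849)² = 4.000/64.00 = 0.06250.
m_NMS-9029 − m_NMS-9849 = −2.5 log₁₀(0.06250) = 3.01.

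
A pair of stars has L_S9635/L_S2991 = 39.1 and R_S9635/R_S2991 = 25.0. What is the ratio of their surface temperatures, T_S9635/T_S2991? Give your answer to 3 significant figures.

0.500

L ∝ R²T⁴ gives T ∝ (L/R²)^(1/4), so
T_S9635/T_S2991 = (39.1 / 25.0²)^(1/4) = (0.06256)^(1/4) = 0.5001.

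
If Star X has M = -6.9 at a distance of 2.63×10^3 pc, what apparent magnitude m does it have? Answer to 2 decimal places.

5.20

m = M + 5 log₁₀(d/10 pc) = -6.9 + 5 log₁₀(2.63×10^3/10)
  = -6.9 + 5 × 2.420 = -6.9 + 12.10 = 5.20.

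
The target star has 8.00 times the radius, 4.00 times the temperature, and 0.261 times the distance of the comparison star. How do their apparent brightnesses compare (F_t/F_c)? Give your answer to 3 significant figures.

L_t/L_c = (R_t/R_c)²(T_t/T_c)⁴ = (8.00)² × (4.00)⁴ = 1.638×10^4.
F_t/F_c = (L_t/L_c)/(d_t/d_c)² = 1.638×10^4 / (0.261)² = 2.405×10^5.

2.41×10^5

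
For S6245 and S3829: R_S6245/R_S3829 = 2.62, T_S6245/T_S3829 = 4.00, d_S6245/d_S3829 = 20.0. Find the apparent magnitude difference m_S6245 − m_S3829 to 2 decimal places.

-1.61

L_S6245/L_S3829 = (2.62)²(4.00)⁴ = 1757.
F_S6245/F_S3829 = (L_S6245/L_S3829)/(d_S6245/d_S3829)² = 1757/400.0 = 4.393.
m_S6245 − m_S3829 = −2.5 log₁₀(4.393) = -1.61.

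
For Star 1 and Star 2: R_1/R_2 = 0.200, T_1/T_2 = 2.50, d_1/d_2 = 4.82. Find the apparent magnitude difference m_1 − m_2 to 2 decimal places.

2.93

L_1/L_2 = (0.200)²(2.50)⁴ = 1.563.
F_1/F_2 = (L_1/L_2)/(d_1/d_2)² = 1.563/23.23 = 0.06726.
m_1 − m_2 = −2.5 log₁₀(0.06726) = 2.93.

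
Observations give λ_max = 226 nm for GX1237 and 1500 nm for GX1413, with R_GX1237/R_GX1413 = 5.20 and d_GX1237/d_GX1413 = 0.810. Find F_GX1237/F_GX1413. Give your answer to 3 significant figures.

8.00×10^4

Wien's law: T_GX1237/T_GX1413 = λ_GX1413/λ_GX1237 = 1500/226 = 6.637.
L_GX1237/L_GX1413 = (R_GX1237/R_GX1413)²(T_GX1237/T_GX1413)⁴ = (5.20)²(6.637)⁴ = 5.247×10^4.
F_GX1237/F_GX1413 = (L_GX1237/L_GX1413)/(d_GX1237/d_GX1413)² = 5.247×10^4/(0.810)² = 7.998×10^4.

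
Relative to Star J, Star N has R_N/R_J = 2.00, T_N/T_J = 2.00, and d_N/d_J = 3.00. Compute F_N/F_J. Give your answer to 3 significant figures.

7.11

L_N/L_J = (R_N/R_J)²(T_N/T_J)⁴ = (2.00)² × (2.00)⁴ = 64.00.
F_N/F_J = (L_N/L_J)/(d_N/d_J)² = 64.00 / (3.00)² = 7.111.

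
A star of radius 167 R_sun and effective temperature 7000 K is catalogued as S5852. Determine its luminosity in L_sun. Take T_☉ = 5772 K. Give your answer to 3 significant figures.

L/L_☉ = (R/R_☉)² (T/T_☉)⁴ = (167)² × (7000/5772)⁴
       = 2.789×10^4 × (1.213)⁴ = 2.789×10^4 × 2.163 = 6.033×10^4.

6.03×10^4 L_sun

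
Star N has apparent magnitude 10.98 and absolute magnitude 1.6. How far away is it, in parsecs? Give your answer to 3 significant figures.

752 pc

m − M = 5 log₁₀(d/10 pc)
10.98 − (1.6) = 9.38 = 5 log₁₀(d/10)
d = 10 × 10^(9.38/5) = 10 × 10^1.876 = 751.6 pc.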